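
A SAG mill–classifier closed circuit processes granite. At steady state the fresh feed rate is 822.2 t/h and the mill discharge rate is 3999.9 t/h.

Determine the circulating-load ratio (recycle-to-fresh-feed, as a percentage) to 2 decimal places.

CL = 386.49 %

Mill node: discharge = fresh + recycle.
R = M − F = 3999.9 − 822.2 = 3177.7 t/h
CL = 100·R/F = 100·3177.7/822.2 = 386.49 %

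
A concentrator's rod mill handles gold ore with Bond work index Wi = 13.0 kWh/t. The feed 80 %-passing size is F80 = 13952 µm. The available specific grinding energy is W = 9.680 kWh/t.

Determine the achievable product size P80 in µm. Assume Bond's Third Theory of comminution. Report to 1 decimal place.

P80 = 145.4 µm

W = 10 Wi (P80^-0.5 − F80^-0.5)
1/√P80 = 1/√F80 + W/(10·Wi)
  = 9.6800/(10·13.0) + 1/√13952 = 0.074462 + 0.008466 = 0.082928
P80 = (1/0.082928)² = 12.0587² = 145.41 µm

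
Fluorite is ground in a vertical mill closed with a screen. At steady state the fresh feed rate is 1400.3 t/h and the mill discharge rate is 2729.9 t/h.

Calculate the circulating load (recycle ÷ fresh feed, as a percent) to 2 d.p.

Discharge = new feed + return, hence
R = M − F = 2729.9 − 1400.3 = 1329.6 t/h
CL = 100·R/F = 100·1329.6/1400.3 = 94.95 %

CL = 94.95 %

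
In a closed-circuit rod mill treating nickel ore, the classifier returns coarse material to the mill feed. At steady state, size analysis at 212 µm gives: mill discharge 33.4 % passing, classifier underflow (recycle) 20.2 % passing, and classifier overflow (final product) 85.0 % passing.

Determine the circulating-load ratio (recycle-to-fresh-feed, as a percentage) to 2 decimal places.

Classifier node, passing 212 µm:
(1+r)·d = r·u + o ⇒ r = (o−d)/(d−u)
r = (85.0 − 33.4)/(33.4 − 20.2) = 51.6/13.2 = 3.9091
CL = 100·r = 390.91 %

CL = 390.91 %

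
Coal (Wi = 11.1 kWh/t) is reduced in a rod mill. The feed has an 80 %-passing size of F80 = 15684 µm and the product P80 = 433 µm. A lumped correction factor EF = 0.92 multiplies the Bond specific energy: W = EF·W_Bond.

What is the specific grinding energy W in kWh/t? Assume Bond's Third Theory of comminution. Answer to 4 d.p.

W = 10 Wi (P80^-0.5 − F80^-0.5)
1/√433 = 0.048057;  1/√15684 = 0.007985
W = 10·11.1·(0.048057 − 0.007985) = 4.4480 kWh/t
With EF = 0.92: W = 4.4480·0.92 = 4.0922 kWh/t

W = 4.0922 kWh/t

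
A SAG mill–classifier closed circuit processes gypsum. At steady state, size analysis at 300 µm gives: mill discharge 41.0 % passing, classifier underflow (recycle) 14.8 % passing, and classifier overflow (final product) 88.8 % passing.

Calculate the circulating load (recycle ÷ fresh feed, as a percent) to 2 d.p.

CL = 182.44 %

Let r = R/F. Size balance at 300 µm:
d + r·d = r·u + o → r(d−u) = o−d
r = (88.8 − 41.0)/(41.0 − 14.8) = 47.8/26.2 = 1.8244
CL = 100·r = 182.44 %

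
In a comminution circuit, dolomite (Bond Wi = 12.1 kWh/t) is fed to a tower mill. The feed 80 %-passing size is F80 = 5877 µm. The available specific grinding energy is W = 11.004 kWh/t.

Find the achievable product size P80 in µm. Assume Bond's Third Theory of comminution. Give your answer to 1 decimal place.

P80 = 92.5 µm

W = 10·Wi·(P80^(-½) − F80^(-½))
P80^-0.5 = F80^-0.5 + W/(10 Wi)
  = 11.0040/(10·12.1) + 1/√5877 = 0.090942 + 0.013044 = 0.103986
P80 = (1/0.103986)² = 9.6166² = 92.48 µm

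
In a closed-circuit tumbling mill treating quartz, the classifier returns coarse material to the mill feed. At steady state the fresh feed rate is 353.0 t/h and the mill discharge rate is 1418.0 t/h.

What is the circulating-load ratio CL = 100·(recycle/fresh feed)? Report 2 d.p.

Mill node: discharge = fresh + recycle.
R = M − F = 1418.0 − 353.0 = 1065.0 t/h
CL = 100·R/F = 100·1065.0/353.0 = 301.70 %

CL = 301.70 %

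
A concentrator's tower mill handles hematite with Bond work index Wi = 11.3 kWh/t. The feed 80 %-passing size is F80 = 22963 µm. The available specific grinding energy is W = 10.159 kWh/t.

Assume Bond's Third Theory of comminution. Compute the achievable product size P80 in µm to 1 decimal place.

W = 10 Wi / √P80 − 10 Wi / √F80
P80^(−½) = W/(10 Wi) + F80^(−½)
  = 10.1590/(10·11.3) + 1/√22963 = 0.089903 + 0.006599 = 0.096502
P80 = (1/0.096502)² = 10.3625² = 107.38 µm

P80 = 107.4 µm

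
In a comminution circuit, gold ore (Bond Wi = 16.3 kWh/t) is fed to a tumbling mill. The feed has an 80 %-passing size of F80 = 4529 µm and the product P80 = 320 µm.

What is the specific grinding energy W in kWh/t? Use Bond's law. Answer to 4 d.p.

W = 6.6899 kWh/t

Bond:  W = 10 Wi (1/√P − 1/√F)
1/√320 = 0.055902;  1/√4529 = 0.014859
W = 10·16.3·(0.055902 − 0.014859) = 6.6899 kWh/t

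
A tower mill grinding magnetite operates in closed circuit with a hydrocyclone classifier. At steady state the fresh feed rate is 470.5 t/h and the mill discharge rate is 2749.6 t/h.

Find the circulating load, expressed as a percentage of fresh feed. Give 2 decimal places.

CL = 484.40 %

Discharge = new feed + return, hence
R = M − F = 2749.6 − 470.5 = 2279.1 t/h
CL = 100·R/F = 100·2279.1/470.5 = 484.40 %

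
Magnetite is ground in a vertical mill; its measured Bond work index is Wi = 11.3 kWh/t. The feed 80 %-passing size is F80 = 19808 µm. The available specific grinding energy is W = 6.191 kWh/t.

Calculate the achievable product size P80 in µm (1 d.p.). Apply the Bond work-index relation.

W_Bond = 10·Wi·(1/√P₈₀ − 1/√F₈₀)
⇒ 1/√P80 = W/(10·Wi) + 1/√F80
  = 6.1910/(10·11.3) + 1/√19808 = 0.054788 + 0.007105 = 0.061893
P80 = (1/0.061893)² = 16.1570² = 261.05 µm

P80 = 261.0 µm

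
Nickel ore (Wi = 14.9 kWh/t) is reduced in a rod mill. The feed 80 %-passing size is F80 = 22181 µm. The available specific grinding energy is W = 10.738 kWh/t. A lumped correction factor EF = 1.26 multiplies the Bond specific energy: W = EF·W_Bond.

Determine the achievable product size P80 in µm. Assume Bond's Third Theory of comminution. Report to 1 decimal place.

W = 10 Wi (1/√P80 − 1/√F80)  [Bond]
W_Bond = W / EF = 10.738 / 1.26 = 8.5222 kWh/t
1/√P80 = 1/√F80 + W_Bond/(10·Wi)
  = 8.5222/(10·14.9) + 1/√22181 = 0.057196 + 0.006714 = 0.063911
P80 = (1/0.063911)² = 15.6469² = 244.82 µm

P80 = 244.8 µm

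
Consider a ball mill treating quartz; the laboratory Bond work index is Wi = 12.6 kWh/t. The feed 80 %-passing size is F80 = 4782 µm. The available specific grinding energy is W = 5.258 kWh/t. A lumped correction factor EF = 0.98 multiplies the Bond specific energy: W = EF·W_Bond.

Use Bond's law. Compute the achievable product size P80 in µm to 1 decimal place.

W = 10·Wi·(P80^(-½) − F80^(-½))
W_Bond = W / EF = 5.258 / 0.98 = 5.3653 kWh/t
⇒ 1/√P80 = W_Bond/(10 Wi) + 1/√F80
  = 5.3653/(10·12.6) + 1/√4782 = 0.042582 + 0.014461 = 0.057043
P80 = (1/0.057043)² = 17.5307² = 307.33 µm

P80 = 307.3 µm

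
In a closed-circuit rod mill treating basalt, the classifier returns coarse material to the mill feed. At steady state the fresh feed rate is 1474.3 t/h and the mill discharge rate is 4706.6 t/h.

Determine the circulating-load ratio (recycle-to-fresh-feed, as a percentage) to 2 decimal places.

CL = 219.24 %

Discharge = new feed + return, hence
R = M − F = 4706.6 − 1474.3 = 3232.3 t/h
CL = 100·R/F = 100·3232.3/1474.3 = 219.24 %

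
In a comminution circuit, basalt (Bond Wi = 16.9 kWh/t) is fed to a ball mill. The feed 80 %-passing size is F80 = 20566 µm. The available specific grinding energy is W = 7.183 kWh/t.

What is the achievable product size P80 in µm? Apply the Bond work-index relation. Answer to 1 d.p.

Bond: W = 10·Wi·(1/√P80 − 1/√F80)
1/√P80 = 1/√F80 + W/(10·Wi)
  = 7.1830/(10·16.9) + 1/√20566 = 0.042503 + 0.006973 = 0.049476
P80 = (1/0.049476)² = 20.2118² = 408.52 µm

P80 = 408.5 µm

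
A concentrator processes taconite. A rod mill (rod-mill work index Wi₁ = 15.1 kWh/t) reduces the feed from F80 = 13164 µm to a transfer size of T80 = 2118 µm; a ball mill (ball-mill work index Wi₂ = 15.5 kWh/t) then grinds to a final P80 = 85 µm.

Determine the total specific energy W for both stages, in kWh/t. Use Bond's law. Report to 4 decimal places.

W = 10·Wi·[P80^(−½) − F80^(−½)]
Stage 1 (13164→2118 µm, Wi₁=15.1): W₁ = 10·15.1·(0.021729 − 0.008716) = 1.9650 kWh/t
Stage 2 (2118→85 µm, Wi₂=15.5): W₂ = 10·15.5·(0.108465 − 0.021729) = 13.4441 kWh/t
W = W₁ + W₂ = 1.9650 + 13.4441 = 15.4091 kWh/t

W = 15.4091 kWh/t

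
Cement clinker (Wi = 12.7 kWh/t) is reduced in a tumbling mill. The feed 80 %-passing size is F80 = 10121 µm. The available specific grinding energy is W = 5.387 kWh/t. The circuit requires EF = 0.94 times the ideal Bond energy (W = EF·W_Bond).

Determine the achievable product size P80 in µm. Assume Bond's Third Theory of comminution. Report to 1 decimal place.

P80 = 329.8 µm

Bond: W = 10·Wi·(1/√P80 − 1/√F80)
W_Bond = W / EF = 5.387 / 0.94 = 5.7309 kWh/t
P80^(−½) = W_Bond/(10 Wi) + F80^(−½)
  = 5.7309/(10·12.7) + 1/√10121 = 0.045125 + 0.009940 = 0.055065
P80 = (1/0.055065)² = 18.1604² = 329.80 µm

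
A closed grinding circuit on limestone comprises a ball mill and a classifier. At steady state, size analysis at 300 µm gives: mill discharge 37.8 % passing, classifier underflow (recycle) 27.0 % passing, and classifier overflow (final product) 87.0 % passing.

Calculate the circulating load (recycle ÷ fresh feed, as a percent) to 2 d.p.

Let r = R/F. Size balance at 300 µm:
r = (o − d)/(d − u)
r = (87.0 − 37.8)/(37.8 − 27.0) = 49.2/10.8 = 4.5556
CL = 100·r = 455.56 %

CL = 455.56 %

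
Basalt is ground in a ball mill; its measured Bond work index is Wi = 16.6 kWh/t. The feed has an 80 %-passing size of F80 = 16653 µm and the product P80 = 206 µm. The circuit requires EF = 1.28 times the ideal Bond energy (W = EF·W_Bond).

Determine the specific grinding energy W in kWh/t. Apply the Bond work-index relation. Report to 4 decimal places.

W = 13.1576 kWh/t

W = 10 Wi (1/√P80 − 1/√F80)  [Bond]
1/√206 = 0.069673;  1/√16653 = 0.007749
W = 10·16.6·(0.069673 − 0.007749) = 10.2794 kWh/t
Corrected W = EF·W_Bond = 1.28·10.2794 = 13.1576 kWh/t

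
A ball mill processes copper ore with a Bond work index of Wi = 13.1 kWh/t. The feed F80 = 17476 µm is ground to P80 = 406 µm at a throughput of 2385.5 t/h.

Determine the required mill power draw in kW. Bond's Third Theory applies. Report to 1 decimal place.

W_Bond = 10·Wi·(1/√P₈₀ − 1/√F₈₀)
W = 10·13.1·(1/√406 − 1/√17476) = 10·13.1·(0.042065) = 5.5105 kWh/t
Power = W × throughput = 5.5105 kWh/t × 2385.5 t/h = 13145.2 kW

P = 13145.2 kW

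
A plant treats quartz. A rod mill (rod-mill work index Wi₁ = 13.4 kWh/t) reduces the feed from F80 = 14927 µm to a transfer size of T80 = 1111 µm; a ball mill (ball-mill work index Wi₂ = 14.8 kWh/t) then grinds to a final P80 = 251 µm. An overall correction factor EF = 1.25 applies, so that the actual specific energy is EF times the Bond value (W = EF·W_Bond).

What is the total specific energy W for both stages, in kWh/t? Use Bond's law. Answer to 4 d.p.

W = 9.7811 kWh/t

Bond: W = 10·Wi·(1/√P80 − 1/√F80)
Stage 1 (14927→1111 µm, Wi₁=13.4): W₁ = 10·13.4·(0.030002 − 0.008185) = 2.9234 kWh/t
Stage 2 (1111→251 µm, Wi₂=14.8): W₂ = 10·14.8·(0.063119 − 0.030002) = 4.9015 kWh/t
W = W₁ + W₂ = 2.9234 + 4.9015 = 7.8249 kWh/t
With EF = 1.25: W = 7.8249·1.25 = 9.7811 kWh/t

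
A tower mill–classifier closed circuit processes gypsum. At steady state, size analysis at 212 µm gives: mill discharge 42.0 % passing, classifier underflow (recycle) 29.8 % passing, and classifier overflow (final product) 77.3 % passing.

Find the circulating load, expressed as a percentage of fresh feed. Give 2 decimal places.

CL = 289.34 %

Two-product formula at 212 µm:
(1+r)d = ru + o → r = (o−d)/(d−u)
r = (77.3 − 42.0)/(42.0 − 29.8) = 35.3/12.2 = 2.8934
CL = 100·r = 289.34 %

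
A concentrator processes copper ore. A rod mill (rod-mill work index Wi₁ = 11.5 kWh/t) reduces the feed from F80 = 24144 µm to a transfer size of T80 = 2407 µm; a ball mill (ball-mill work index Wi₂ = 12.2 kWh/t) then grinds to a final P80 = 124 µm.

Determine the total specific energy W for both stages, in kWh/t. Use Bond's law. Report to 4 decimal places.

W = 10·Wi·[P80^(−½) − F80^(−½)]
Stage 1 (24144→2407 µm, Wi₁=11.5): W₁ = 10·11.5·(0.020383 − 0.006436) = 1.6039 kWh/t
Stage 2 (2407→124 µm, Wi₂=12.2): W₂ = 10·12.2·(0.089803 − 0.020383) = 8.4692 kWh/t
W = W₁ + W₂ = 1.6039 + 8.4692 = 10.0731 kWh/t

W = 10.0731 kWh/t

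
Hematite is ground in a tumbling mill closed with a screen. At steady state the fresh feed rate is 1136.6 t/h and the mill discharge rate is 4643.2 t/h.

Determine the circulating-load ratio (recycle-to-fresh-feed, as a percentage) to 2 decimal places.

CL = 308.52 %

Discharge = new feed + return, hence
R = M − F = 4643.2 − 1136.6 = 3506.6 t/h
CL = 100·R/F = 100·3506.6/1136.6 = 308.52 %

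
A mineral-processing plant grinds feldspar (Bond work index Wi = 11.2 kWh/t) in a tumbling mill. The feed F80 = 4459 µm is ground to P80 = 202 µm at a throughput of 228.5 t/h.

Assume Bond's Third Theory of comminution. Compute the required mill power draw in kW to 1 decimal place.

W = 10 Wi / √P80 − 10 Wi / √F80
W = 10·11.2·(1/√202 − 1/√4459) = 10·11.2·(0.055384) = 6.2030 kWh/t
Mill draw = 6.2030 × 228.5 = 1417.4 kW

P = 1417.4 kW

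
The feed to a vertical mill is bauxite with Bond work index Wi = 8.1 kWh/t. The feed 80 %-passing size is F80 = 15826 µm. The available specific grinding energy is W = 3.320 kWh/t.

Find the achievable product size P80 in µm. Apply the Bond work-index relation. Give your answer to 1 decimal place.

W = 10 Wi (P80^-0.5 − F80^-0.5)
1/√P80 = 1/√F80 + W/(10·Wi)
  = 3.3200/(10·8.1) + 1/√15826 = 0.040988 + 0.007949 = 0.048937
P80 = (1/0.048937)² = 20.4346² = 417.57 µm

P80 = 417.6 µm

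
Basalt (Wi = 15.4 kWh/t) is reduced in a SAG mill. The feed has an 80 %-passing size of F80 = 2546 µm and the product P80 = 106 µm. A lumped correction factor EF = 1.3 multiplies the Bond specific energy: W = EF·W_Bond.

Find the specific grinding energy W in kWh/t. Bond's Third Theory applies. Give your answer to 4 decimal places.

W = 10 Wi (1/√P80 − 1/√F80)  [Bond]
1/√106 = 0.097129;  1/√2546 = 0.019819
W = 10·15.4·(0.097129 − 0.019819) = 11.9058 kWh/t
Corrected W = EF·W_Bond = 1.3·11.9058 = 15.4775 kWh/t

W = 15.4775 kWh/t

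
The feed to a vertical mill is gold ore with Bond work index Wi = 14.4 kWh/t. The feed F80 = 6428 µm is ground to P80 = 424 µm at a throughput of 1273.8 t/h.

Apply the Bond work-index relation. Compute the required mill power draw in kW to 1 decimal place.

W = 10·Wi·(P80^(-½) − F80^(-½))
W = 10·14.4·(1/√424 − 1/√6428) = 10·14.4·(0.036092) = 5.1972 kWh/t
Power = W × throughput = 5.1972 kWh/t × 1273.8 t/h = 6620.2 kW

P = 6620.2 kW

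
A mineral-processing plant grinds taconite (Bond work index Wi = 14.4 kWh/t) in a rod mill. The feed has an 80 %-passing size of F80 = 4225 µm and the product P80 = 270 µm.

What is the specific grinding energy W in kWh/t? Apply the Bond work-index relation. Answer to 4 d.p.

W = 6.5482 kWh/t

Bond: W = 10·Wi·(1/√P80 − 1/√F80)
1/√270 = 0.060858;  1/√4225 = 0.015385
W = 10·14.4·(0.060858 − 0.015385) = 6.5482 kWh/t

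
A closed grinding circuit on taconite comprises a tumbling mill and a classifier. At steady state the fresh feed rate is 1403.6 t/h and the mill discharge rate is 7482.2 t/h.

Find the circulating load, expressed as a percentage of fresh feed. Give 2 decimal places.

Mill node: discharge = fresh + recycle.
R = M − F = 7482.2 − 1403.6 = 6078.6 t/h
CL = 100·R/F = 100·6078.6/1403.6 = 433.07 %

CL = 433.07 %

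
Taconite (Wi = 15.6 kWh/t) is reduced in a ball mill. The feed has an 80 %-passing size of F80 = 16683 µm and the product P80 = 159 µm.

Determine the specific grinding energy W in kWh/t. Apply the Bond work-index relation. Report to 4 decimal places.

W = 11.1638 kWh/t

W = 10 Wi (P80^-0.5 − F80^-0.5)
1/√159 = 0.079305;  1/√16683 = 0.007742
W = 10·15.6·(0.079305 − 0.007742) = 11.1638 kWh/t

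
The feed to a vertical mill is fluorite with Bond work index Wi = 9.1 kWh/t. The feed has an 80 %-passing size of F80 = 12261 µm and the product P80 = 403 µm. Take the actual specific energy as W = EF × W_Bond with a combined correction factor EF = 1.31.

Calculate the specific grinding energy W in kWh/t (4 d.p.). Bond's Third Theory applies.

W = 4.8617 kWh/t

W = 10 Wi / √P80 − 10 Wi / √F80
1/√403 = 0.049814;  1/√12261 = 0.009031
W = 10·9.1·(0.049814 − 0.009031) = 3.7112 kWh/t
With EF = 1.31: W = 3.7112·1.31 = 4.8617 kWh/t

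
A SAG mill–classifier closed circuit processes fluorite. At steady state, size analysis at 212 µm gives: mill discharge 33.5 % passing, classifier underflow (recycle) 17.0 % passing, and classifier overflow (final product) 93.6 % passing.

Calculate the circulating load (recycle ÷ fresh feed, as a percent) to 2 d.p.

CL = 364.24 %

Let r = R/F. Size balance at 212 µm:
r = (o − d)/(d − u)
r = (93.6 − 33.5)/(33.5 − 17.0) = 60.1/16.5 = 3.6424
CL = 100·r = 364.24 %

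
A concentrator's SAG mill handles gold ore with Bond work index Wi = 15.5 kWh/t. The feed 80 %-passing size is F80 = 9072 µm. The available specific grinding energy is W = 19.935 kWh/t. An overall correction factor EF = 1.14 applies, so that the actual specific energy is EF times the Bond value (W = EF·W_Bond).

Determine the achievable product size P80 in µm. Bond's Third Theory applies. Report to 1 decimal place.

P80 = 65.8 µm

W = 10 Wi / √P80 − 10 Wi / √F80
W_Bond = W / EF = 19.935 / 1.14 = 17.4868 kWh/t
P80^-0.5 = F80^-0.5 + W_Bond/(10 Wi)
  = 17.4868/(10·15.5) + 1/√9072 = 0.112818 + 0.010499 = 0.123317
P80 = (1/0.123317)² = 8.1092² = 65.76 µm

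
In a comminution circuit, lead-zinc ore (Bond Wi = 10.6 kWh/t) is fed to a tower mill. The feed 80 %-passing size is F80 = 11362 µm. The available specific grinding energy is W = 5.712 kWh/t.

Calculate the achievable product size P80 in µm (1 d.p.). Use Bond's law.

W = 10·Wi·[P80^(−½) − F80^(−½)]
1/√P80 = 1/√F80 + W/(10·Wi)
  = 5.7120/(10·10.6) + 1/√11362 = 0.053887 + 0.009382 = 0.063268
P80 = (1/0.063268)² = 15.8057² = 249.82 µm

P80 = 249.8 µm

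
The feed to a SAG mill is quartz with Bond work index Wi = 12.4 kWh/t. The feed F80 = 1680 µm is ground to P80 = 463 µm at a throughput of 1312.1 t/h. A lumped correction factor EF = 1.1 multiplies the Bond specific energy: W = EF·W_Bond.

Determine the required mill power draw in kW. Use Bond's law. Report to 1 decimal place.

W = 10·Wi·[P80^(−½) − F80^(−½)]
W = 10·12.4·(1/√463 − 1/√1680) = 10·12.4·(0.022076) = 2.7375 kWh/t
Apply correction: 2.7375 × 1.1 = 3.0112 kWh/t
Power = W × throughput = 3.0112 kWh/t × 1312.1 t/h = 3951.0 kW

P = 3951.0 kW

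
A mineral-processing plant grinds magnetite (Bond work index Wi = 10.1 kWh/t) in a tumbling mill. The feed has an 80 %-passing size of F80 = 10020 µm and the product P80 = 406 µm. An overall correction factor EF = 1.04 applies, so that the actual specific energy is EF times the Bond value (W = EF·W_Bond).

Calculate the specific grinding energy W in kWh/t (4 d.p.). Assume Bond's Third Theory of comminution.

W = 4.1637 kWh/t

W = 10·Wi·(P80^(-½) − F80^(-½))
1/√406 = 0.049629;  1/√10020 = 0.009990
W = 10·10.1·(0.049629 − 0.009990) = 4.0036 kWh/t
Corrected W = EF·W_Bond = 1.04·4.0036 = 4.1637 kWh/t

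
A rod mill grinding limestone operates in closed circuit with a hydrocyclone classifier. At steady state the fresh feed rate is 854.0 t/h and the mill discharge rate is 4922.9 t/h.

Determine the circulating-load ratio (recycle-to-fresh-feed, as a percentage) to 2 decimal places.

CL = 476.45 %

Steady state: M = F + R.
R = M − F = 4922.9 − 854.0 = 4068.9 t/h
CL = 100·R/F = 100·4068.9/854.0 = 476.45 %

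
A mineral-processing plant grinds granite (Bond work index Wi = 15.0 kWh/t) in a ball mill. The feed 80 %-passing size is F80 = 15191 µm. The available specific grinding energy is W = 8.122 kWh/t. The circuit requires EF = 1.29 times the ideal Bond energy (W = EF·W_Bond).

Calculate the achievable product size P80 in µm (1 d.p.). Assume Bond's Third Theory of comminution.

W = 10·Wi·[P80^(−½) − F80^(−½)]
W_Bond = W / EF = 8.122 / 1.29 = 6.2961 kWh/t
P80^(−½) = W_Bond/(10 Wi) + F80^(−½)
  = 6.2961/(10·15.0) + 1/√15191 = 0.041974 + 0.008113 = 0.050088
P80 = (1/0.050088)² = 19.9650² = 398.60 µm

P80 = 398.6 µm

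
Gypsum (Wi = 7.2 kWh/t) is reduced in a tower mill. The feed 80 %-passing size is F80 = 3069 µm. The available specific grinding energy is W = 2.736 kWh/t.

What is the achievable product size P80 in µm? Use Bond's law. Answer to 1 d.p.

P80 = 318.3 µm

W = 10 Wi (1/√P80 − 1/√F80)  [Bond]
P80^(−½) = W/(10 Wi) + F80^(−½)
  = 2.7360/(10·7.2) + 1/√3069 = 0.038000 + 0.018051 = 0.056051
P80 = (1/0.056051)² = 17.8409² = 318.30 µm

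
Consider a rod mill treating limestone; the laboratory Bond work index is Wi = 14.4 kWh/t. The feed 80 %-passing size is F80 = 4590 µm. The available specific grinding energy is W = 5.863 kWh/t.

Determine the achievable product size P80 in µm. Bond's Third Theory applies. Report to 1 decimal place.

P80 = 324.9 µm

W = 10 Wi (1/√P80 − 1/√F80)  [Bond]
1/√P80 = 1/√F80 + W/(10·Wi)
  = 5.8630/(10·14.4) + 1/√4590 = 0.040715 + 0.014760 = 0.055476
P80 = (1/0.055476)² = 18.0260² = 324.94 µm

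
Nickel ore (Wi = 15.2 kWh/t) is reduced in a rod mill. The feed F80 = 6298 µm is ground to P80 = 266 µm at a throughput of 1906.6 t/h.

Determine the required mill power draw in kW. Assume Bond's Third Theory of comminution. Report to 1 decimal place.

W = 10 Wi (1/√P80 − 1/√F80)  [Bond]
W = 10·15.2·(1/√266 − 1/√6298) = 10·15.2·(0.048713) = 7.4044 kWh/t
P = W·T = 7.4044·1906.6 = 14117.2 kW

P = 14117.2 kW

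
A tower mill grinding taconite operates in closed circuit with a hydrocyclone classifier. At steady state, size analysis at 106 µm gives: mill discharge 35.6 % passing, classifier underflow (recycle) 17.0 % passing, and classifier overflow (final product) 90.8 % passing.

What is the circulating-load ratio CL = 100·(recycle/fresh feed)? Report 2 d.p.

Classifier node, passing 106 µm:
(1+r)·d = r·u + o ⇒ r = (o−d)/(d−u)
r = (90.8 − 35.6)/(35.6 − 17.0) = 55.2/18.6 = 2.9677
CL = 100·r = 296.77 %

CL = 296.77 %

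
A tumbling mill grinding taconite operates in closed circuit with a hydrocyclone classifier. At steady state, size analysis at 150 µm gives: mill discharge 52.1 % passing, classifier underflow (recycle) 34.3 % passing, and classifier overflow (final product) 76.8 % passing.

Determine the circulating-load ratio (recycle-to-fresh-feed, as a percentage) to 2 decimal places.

CL = 138.76 %

Let r = R/F. Size balance at 150 µm:
Fd + Rd = Ru + Fo ⇒ R/F = (o−d)/(d−u)
r = (76.8 − 52.1)/(52.1 − 34.3) = 24.7/17.8 = 1.3876
CL = 100·r = 138.76 %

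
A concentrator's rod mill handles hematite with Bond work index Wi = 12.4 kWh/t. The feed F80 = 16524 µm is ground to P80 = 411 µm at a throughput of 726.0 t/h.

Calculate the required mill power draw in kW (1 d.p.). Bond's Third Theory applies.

W = 10·Wi·[P80^(−½) − F80^(−½)]
W = 10·12.4·(1/√411 − 1/√16524) = 10·12.4·(0.041547) = 5.1518 kWh/t
Mill draw = 5.1518 × 726.0 = 3740.2 kW

P = 3740.2 kW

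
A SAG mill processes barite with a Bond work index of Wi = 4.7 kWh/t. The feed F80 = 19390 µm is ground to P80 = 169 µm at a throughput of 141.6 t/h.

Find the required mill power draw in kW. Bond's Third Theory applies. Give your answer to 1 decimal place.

W = 10·Wi·(P80^(-½) − F80^(-½))
W = 10·4.7·(1/√169 − 1/√19390) = 10·4.7·(0.069742) = 3.2779 kWh/t
Mill draw = 3.2779 × 141.6 = 464.1 kW

P = 464.1 kW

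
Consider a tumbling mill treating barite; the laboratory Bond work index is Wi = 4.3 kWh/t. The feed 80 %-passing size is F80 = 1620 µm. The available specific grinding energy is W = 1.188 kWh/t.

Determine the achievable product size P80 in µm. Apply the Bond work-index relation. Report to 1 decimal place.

Bond: W = 10·Wi·(1/√P80 − 1/√F80)
P80^-0.5 = F80^-0.5 + W/(10 Wi)
  = 1.1880/(10·4.3) + 1/√1620 = 0.027628 + 0.024845 = 0.052473
P80 = (1/0.052473)² = 19.0574² = 363.18 µm

P80 = 363.2 µm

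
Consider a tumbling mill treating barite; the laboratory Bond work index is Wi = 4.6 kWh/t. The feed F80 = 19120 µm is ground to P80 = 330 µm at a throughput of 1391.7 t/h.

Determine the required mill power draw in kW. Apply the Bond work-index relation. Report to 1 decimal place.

P = 3061.1 kW

W = 10·Wi·(P80^(-½) − F80^(-½))
W = 10·4.6·(1/√330 − 1/√19120) = 10·4.6·(0.047816) = 2.1995 kWh/t
Mill draw = 2.1995 × 1391.7 = 3061.1 kW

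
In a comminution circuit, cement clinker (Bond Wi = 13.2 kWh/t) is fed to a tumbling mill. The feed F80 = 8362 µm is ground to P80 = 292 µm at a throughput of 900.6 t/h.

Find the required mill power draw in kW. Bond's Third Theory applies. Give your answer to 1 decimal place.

W = 10 Wi (1/√P80 − 1/√F80)  [Bond]
W = 10·13.2·(1/√292 − 1/√8362) = 10·13.2·(0.047585) = 6.2812 kWh/t
P = W·T = 6.2812·900.6 = 5656.9 kW

P = 5656.9 kW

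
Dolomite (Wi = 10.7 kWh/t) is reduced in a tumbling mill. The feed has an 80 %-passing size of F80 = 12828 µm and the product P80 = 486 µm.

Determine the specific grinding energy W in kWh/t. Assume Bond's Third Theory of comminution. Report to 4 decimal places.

W = 3.9089 kWh/t

Bond: W = 10·Wi·(1/√P80 − 1/√F80)
1/√486 = 0.045361;  1/√12828 = 0.008829
W = 10·10.7·(0.045361 − 0.008829) = 3.9089 kWh/t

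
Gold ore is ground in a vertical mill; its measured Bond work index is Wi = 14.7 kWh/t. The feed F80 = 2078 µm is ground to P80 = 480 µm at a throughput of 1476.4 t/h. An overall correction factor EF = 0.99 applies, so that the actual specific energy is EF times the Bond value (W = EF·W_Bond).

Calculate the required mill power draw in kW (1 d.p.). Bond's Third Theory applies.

P = 5093.6 kW

W = 10 Wi (P80^-0.5 − F80^-0.5)
W = 10·14.7·(1/√480 − 1/√2078) = 10·14.7·(0.023707) = 3.4849 kWh/t
With EF = 0.99: W = 3.4849·0.99 = 3.4500 kWh/t
P = W·T = 3.4500·1476.4 = 5093.6 kW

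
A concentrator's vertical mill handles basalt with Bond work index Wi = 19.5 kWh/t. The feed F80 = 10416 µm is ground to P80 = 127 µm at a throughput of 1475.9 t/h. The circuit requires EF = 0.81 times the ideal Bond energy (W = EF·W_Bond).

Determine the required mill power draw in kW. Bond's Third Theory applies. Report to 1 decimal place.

P = 18401.8 kW

W = 10 Wi (1/√P80 − 1/√F80)  [Bond]
W = 10·19.5·(1/√127 − 1/√10416) = 10·19.5·(0.078937) = 15.3928 kWh/t
W_actual = 0.81 × 15.3928 = 12.4682 kWh/t
P_mill = W·ṁ = 12.4682·1475.9 = 18401.8 kW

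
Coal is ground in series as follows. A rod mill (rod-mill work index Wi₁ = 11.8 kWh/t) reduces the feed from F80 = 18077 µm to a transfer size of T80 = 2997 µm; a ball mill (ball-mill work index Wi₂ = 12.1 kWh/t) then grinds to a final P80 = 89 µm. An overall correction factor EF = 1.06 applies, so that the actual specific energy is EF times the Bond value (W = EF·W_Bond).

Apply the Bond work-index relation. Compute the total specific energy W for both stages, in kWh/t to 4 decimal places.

W = 12.6071 kWh/t

W = 10 Wi (1/√P80 − 1/√F80)  [Bond]
Stage 1 (18077→2997 µm, Wi₁=11.8): W₁ = 10·11.8·(0.018267 − 0.007438) = 1.2778 kWh/t
Stage 2 (2997→89 µm, Wi₂=12.1): W₂ = 10·12.1·(0.106000 − 0.018267) = 10.6157 kWh/t
W = W₁ + W₂ = 1.2778 + 10.6157 = 11.8935 kWh/t
Corrected W = EF·W_Bond = 1.06·11.8935 = 12.6071 kWh/t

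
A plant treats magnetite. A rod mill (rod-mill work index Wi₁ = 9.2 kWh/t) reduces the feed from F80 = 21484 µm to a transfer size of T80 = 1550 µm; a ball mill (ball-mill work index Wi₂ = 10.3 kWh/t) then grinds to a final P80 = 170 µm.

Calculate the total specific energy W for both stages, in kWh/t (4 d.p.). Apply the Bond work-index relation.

W = 6.9927 kWh/t

W = 10 Wi (P80^-0.5 − F80^-0.5)
Stage 1 (21484→1550 µm, Wi₁=9.2): W₁ = 10·9.2·(0.025400 − 0.006822) = 1.7091 kWh/t
Stage 2 (1550→170 µm, Wi₂=10.3): W₂ = 10·10.3·(0.076696 − 0.025400) = 5.2835 kWh/t
W = W₁ + W₂ = 1.7091 + 5.2835 = 6.9927 kWh/t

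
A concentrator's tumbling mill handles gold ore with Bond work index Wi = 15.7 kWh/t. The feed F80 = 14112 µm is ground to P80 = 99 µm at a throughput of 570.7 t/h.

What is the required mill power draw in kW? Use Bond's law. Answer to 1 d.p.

P = 8250.9 kW

W = 10 Wi / √P80 − 10 Wi / √F80
W = 10·15.7·(1/√99 − 1/√14112) = 10·15.7·(0.092086) = 14.4575 kWh/t
Power = W × throughput = 14.4575 kWh/t × 570.7 t/h = 8250.9 kW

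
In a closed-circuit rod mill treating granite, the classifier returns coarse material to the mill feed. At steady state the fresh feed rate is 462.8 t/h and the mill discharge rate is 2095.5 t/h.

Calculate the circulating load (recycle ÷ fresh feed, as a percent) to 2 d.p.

Steady state: M = F + R.
R = M − F = 2095.5 − 462.8 = 1632.7 t/h
CL = 100·R/F = 100·1632.7/462.8 = 352.79 %

CL = 352.79 %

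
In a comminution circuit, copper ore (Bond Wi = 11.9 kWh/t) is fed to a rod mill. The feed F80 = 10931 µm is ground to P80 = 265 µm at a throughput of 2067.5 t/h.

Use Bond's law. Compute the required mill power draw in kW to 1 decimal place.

Bond:  W = 10 Wi (1/√P − 1/√F)
W = 10·11.9·(1/√265 − 1/√10931) = 10·11.9·(0.051865) = 6.1719 kWh/t
Mill draw = 6.1719 × 2067.5 = 12760.4 kW

P = 12760.4 kW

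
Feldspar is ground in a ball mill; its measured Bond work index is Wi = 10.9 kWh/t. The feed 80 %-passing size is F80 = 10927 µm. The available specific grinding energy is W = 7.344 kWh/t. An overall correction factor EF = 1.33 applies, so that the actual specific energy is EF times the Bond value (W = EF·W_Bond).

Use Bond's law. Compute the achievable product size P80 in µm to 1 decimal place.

W_Bond = 10·Wi·(1/√P₈₀ − 1/√F₈₀)
W_Bond = W / EF = 7.344 / 1.33 = 5.5218 kWh/t
P80^(−½) = W_Bond/(10 Wi) + F80^(−½)
  = 5.5218/(10·10.9) + 1/√10927 = 0.050659 + 0.009566 = 0.060225
P80 = (1/0.060225)² = 16.6044² = 275.70 µm

P80 = 275.7 µm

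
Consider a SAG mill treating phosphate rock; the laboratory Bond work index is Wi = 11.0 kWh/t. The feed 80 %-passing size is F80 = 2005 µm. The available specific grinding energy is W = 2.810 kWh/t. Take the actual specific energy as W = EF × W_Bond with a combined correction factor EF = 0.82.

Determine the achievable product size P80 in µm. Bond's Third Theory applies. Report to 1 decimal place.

W = 10·Wi·(P80^(-½) − F80^(-½))
W_Bond = W / EF = 2.810 / 0.82 = 3.4268 kWh/t
P80^-0.5 = F80^-0.5 + W_Bond/(10 Wi)
  = 3.4268/(10·11.0) + 1/√2005 = 0.031153 + 0.022333 = 0.053486
P80 = (1/0.053486)² = 18.6966² = 349.56 µm

P80 = 349.6 µm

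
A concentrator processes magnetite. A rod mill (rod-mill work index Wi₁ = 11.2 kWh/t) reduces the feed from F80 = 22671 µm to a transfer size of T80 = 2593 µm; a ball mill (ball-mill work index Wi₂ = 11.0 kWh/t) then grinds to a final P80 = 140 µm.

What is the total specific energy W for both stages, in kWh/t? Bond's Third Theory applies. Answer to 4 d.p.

W = 10 Wi / √P80 − 10 Wi / √F80
Stage 1 (22671→2593 µm, Wi₁=11.2): W₁ = 10·11.2·(0.019638 − 0.006641) = 1.4556 kWh/t
Stage 2 (2593→140 µm, Wi₂=11.0): W₂ = 10·11.0·(0.084515 − 0.019638) = 7.1365 kWh/t
W = W₁ + W₂ = 1.4556 + 7.1365 = 8.5921 kWh/t

W = 8.5921 kWh/t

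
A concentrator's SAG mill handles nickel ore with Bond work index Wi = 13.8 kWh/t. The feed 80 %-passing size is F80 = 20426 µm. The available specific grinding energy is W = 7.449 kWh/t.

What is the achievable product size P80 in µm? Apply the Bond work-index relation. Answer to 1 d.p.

P80 = 269.0 µm

W_Bond = 10·Wi·(1/√P₈₀ − 1/√F₈₀)
P80^(−½) = W/(10 Wi) + F80^(−½)
  = 7.4490/(10·13.8) + 1/√20426 = 0.053978 + 0.006997 = 0.060975
P80 = (1/0.060975)² = 16.4001² = 268.96 µm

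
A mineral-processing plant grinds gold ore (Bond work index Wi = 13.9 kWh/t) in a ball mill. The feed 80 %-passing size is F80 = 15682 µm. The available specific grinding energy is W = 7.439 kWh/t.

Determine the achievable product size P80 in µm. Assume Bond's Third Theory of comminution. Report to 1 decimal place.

W = 10 Wi (1/√P80 − 1/√F80)  [Bond]
1/√P80 = 1/√F80 + W/(10·Wi)
  = 7.4390/(10·13.9) + 1/√15682 = 0.053518 + 0.007985 = 0.061503
P80 = (1/0.061503)² = 16.2593² = 264.36 µm

P80 = 264.4 µm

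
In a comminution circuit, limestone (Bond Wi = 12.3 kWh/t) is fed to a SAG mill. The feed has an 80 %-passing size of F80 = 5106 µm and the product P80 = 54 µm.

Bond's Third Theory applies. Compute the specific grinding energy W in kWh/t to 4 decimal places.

W = 15.0168 kWh/t

Bond: W = 10·Wi·(1/√P80 − 1/√F80)
1/√54 = 0.136083;  1/√5106 = 0.013995
W = 10·12.3·(0.136083 − 0.013995) = 15.0168 kWh/t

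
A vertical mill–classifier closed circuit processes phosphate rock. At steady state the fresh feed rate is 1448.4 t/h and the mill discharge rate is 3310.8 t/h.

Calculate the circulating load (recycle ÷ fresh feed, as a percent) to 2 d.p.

CL = 128.58 %

Discharge = new feed + return, hence
R = M − F = 3310.8 − 1448.4 = 1862.4 t/h
CL = 100·R/F = 100·1862.4/1448.4 = 128.58 %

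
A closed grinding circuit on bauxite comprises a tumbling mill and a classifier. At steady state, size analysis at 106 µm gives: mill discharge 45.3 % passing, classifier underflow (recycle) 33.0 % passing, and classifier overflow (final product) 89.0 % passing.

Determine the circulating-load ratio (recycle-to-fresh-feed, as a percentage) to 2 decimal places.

Classifier node, passing 106 µm:
(1+r)·d = r·u + o ⇒ r = (o−d)/(d−u)
r = (89.0 − 45.3)/(45.3 − 33.0) = 43.7/12.3 = 3.5528
CL = 100·r = 355.28 %

CL = 355.28 %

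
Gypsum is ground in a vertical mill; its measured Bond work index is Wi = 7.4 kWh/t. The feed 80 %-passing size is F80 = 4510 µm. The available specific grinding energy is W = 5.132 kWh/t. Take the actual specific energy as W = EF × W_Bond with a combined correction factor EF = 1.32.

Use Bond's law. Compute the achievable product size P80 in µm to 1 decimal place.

P80 = 219.9 µm

W = 10·Wi·[P80^(−½) − F80^(−½)]
W_Bond = W / EF = 5.132 / 1.32 = 3.8879 kWh/t
⇒ 1/√P80 = W_Bond/(10·Wi) + 1/√F80
  = 3.8879/(10·7.4) + 1/√4510 = 0.052539 + 0.014891 = 0.067429
P80 = (1/0.067429)² = 14.8303² = 219.94 µm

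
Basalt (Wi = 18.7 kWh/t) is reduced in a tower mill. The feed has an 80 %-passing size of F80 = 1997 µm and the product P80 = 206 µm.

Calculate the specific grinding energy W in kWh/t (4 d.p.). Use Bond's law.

W = 10·Wi·(P80^(-½) − F80^(-½))
1/√206 = 0.069673;  1/√1997 = 0.022377
W = 10·18.7·(0.069673 − 0.022377) = 8.8443 kWh/t

W = 8.8443 kWh/t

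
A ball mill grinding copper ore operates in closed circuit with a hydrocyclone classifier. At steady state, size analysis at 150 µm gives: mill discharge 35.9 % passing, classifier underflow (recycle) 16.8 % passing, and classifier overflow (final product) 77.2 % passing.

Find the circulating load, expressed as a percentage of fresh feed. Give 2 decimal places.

CL = 216.23 %

Classifier node, passing 150 µm:
r = (o − d)/(d − u)
r = (77.2 − 35.9)/(35.9 − 16.8) = 41.3/19.1 = 2.1623
CL = 100·r = 216.23 %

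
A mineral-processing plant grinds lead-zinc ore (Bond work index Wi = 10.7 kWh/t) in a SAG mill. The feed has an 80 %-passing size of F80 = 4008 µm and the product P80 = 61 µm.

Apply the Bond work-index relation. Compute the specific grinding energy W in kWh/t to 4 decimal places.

W = 12.0098 kWh/t

W = 10·Wi·(P80^(-½) − F80^(-½))
1/√61 = 0.128037;  1/√4008 = 0.015796
W = 10·10.7·(0.128037 − 0.015796) = 12.0098 kWh/t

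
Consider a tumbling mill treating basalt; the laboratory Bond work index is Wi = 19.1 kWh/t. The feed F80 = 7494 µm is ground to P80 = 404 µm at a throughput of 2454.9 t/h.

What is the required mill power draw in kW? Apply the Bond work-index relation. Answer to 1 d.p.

P = 17911.6 kW

W_Bond = 10·Wi·(1/√P₈₀ − 1/√F₈₀)
W = 10·19.1·(1/√404 − 1/√7494) = 10·19.1·(0.038200) = 7.2962 kWh/t
P_mill = W·ṁ = 7.2962·2454.9 = 17911.6 kW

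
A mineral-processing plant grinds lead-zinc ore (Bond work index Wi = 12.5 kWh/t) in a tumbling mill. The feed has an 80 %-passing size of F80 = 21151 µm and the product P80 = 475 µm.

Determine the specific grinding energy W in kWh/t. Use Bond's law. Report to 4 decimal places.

W = 4.8759 kWh/t

W = 10 Wi (P80^-0.5 − F80^-0.5)
1/√475 = 0.045883;  1/√21151 = 0.006876
W = 10·12.5·(0.045883 − 0.006876) = 4.8759 kWh/t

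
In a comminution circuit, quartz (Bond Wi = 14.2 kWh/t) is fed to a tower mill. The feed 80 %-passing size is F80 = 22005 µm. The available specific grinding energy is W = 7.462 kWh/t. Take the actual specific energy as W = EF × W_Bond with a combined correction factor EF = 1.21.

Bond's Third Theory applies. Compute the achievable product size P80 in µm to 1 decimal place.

P80 = 397.3 µm

W = 10 Wi / √P80 − 10 Wi / √F80
W_Bond = W / EF = 7.462 / 1.21 = 6.1669 kWh/t
⇒ 1/√P80 = W_Bond/(10 Wi) + 1/√F80
  = 6.1669/(10·14.2) + 1/√22005 = 0.043429 + 0.006741 = 0.050170
P80 = (1/0.050170)² = 19.9321² = 397.29 µm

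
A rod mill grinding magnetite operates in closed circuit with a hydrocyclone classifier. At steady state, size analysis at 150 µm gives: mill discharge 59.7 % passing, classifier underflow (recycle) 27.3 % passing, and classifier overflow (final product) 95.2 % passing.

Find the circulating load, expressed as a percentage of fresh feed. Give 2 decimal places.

Mass balance on the −150 µm fraction:
(1+r)·d = r·u + o ⇒ r = (o−d)/(d−u)
r = (95.2 − 59.7)/(59.7 − 27.3) = 35.5/32.4 = 1.0957
CL = 100·r = 109.57 %

CL = 109.57 %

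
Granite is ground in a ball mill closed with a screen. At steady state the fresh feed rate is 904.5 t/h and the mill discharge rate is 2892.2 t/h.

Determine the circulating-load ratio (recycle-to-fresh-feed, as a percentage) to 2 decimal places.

M = F + R at steady state, so:
R = M − F = 2892.2 − 904.5 = 1987.7 t/h
CL = 100·R/F = 100·1987.7/904.5 = 219.76 %

CL = 219.76 %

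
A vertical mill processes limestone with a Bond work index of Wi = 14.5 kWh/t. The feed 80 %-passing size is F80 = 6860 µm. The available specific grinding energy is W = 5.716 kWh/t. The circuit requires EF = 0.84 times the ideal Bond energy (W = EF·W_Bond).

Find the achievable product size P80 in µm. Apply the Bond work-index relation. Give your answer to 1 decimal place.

W = 10 Wi (P80^-0.5 − F80^-0.5)
W_Bond = W / EF = 5.716 / 0.84 = 6.8048 kWh/t
P80^(−½) = W_Bond/(10 Wi) + F80^(−½)
  = 6.8048/(10·14.5) + 1/√6860 = 0.046929 + 0.012074 = 0.059003
P80 = (1/0.059003)² = 16.9483² = 287.24 µm

P80 = 287.2 µm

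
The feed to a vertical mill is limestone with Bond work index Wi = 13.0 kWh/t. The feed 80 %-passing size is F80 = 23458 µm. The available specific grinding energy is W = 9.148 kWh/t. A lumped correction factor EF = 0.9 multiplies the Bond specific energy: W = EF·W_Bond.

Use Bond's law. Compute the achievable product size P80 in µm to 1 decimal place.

W = 10 Wi (P80^-0.5 − F80^-0.5)
W_Bond = W / EF = 9.148 / 0.9 = 10.1644 kWh/t
⇒ 1/√P80 = W_Bond/(10 Wi) + 1/√F80
  = 10.1644/(10·13.0) + 1/√23458 = 0.078188 + 0.006529 = 0.084717
P80 = (1/0.084717)² = 11.8040² = 139.33 µm

P80 = 139.3 µm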